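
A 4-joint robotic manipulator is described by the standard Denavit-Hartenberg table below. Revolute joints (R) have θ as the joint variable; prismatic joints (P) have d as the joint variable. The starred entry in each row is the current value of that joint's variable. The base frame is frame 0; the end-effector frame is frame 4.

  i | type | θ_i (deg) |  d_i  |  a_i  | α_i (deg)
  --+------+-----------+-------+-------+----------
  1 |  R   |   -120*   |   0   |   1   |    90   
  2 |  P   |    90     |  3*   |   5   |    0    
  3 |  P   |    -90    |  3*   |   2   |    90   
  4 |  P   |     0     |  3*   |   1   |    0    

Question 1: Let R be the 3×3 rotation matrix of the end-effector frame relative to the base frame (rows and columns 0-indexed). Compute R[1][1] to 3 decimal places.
0.500

End-effector y-axis (col 1 of R) = (-0.8660,0.5000,0.0000)
R[1][1] = 0.5000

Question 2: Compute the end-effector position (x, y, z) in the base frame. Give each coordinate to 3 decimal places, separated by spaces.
-7.196 -0.464 2.000

after link 1: o_1 = (-0.5000, -0.8660, 0.0000)
after link 2: o_2 = (-3.0981, 0.6340, 5.0000)
after link 3: o_3 = (-6.6962, 0.4019, 5.0000)
after link 4: o_4 = (-7.1962, -0.4641, 2.0000)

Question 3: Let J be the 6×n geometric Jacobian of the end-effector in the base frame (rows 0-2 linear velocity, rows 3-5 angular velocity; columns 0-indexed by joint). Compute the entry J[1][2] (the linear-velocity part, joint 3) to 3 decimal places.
prismatic axis z_2 = (-0.8660,0.5000,0.0000)
J_v[:, 2] = z_2; J_ω[:, 2] = (0,0,0)
entry J[1][2] = 0.5000

0.500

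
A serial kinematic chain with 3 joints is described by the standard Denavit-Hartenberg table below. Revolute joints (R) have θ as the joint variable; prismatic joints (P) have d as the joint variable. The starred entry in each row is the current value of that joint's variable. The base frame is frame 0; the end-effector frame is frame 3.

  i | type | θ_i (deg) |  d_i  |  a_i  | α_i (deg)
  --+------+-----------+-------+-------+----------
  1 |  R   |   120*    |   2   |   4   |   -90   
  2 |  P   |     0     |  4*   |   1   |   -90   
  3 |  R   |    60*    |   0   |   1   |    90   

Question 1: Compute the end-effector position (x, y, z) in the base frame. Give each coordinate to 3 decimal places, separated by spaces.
after link 1: o_1 = (-2.0000, 3.4641, 2.0000)
after link 2: o_2 = (-5.9641, 2.3301, 2.0000)
after link 3: o_3 = (-5.4641, 3.1962, 2.0000)

-5.464 3.196 2.000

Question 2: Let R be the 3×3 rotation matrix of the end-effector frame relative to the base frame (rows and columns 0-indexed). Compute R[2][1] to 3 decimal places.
-1.000

End-effector y-axis (col 1 of R) = (-0.0000,-0.0000,-1.0000)
R[2][1] = -1.0000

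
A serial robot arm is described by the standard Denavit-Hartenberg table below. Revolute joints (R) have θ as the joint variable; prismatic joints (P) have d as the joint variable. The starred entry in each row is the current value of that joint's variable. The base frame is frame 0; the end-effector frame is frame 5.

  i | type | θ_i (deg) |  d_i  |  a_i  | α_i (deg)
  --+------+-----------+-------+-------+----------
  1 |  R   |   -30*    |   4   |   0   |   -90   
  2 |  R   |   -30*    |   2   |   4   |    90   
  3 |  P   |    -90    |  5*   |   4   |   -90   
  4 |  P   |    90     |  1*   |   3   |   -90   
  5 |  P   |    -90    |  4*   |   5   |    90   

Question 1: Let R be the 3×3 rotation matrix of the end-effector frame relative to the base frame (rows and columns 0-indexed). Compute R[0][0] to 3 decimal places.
End-effector x-axis (col 0 of R) = (0.7500,-0.4330,0.5000)
R[0][0] = 0.7500

0.750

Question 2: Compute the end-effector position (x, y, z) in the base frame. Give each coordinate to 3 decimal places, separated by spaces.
7.634 -2.098 10.732

after link 1: o_1 = (0.0000, 0.0000, 4.0000)
after link 2: o_2 = (4.0000, 0.0000, 6.0000)
after link 3: o_3 = (-0.1651, -2.2141, 10.3301)
after link 4: o_4 = (1.8840, -3.3971, 8.2321)
after link 5: o_5 = (7.6340, -2.0981, 10.7321)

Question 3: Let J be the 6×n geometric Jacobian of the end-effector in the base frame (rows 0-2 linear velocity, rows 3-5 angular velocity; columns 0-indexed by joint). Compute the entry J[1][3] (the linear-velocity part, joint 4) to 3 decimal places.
-0.433

prismatic axis z_3 = (0.7500,-0.4330,0.5000)
J_v[:, 3] = z_3; J_ω[:, 3] = (0,0,0)
entry J[1][3] = -0.4330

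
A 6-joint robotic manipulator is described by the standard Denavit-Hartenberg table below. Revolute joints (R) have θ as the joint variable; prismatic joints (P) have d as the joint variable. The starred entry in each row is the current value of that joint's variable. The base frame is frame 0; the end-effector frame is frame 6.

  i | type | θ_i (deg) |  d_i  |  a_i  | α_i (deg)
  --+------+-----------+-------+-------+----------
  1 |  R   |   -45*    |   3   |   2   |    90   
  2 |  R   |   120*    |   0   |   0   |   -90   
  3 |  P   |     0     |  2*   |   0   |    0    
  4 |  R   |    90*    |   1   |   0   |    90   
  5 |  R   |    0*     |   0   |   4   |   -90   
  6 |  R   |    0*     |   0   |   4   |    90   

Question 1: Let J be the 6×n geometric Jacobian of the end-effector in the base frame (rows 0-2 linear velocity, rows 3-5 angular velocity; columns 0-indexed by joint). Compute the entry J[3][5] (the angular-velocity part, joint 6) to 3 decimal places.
axis z_5 = (-0.6124,0.6124,-0.5000); lever o_n−o_5 = (2.8284,2.8284,-0.0000)
cross product → J_v[:, 5] = (1.4142,-1.4142,-3.4641)
J_ω[:, 5] = z_5
entry J[3][5] = -0.6124

-0.612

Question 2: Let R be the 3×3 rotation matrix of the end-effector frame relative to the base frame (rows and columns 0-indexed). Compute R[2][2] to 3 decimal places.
End-effector z-axis (col 2 of R) = (-0.3536,0.3536,0.8660)
R[2][2] = 0.8660

0.866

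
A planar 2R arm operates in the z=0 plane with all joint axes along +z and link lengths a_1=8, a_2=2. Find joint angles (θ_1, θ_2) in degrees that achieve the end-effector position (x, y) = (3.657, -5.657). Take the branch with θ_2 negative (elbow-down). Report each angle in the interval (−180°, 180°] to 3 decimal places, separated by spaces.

-44.999 -134.993

cos θ_2 = (45.3753−8²−2²)/(2·8·2) = -0.7070; θ_2 = -134.9931° (elbow-down)
β = atan2(-5.6570,3.6570) = -57.1191°; ψ = atan2(-1.4144,6.5860) = -12.1206°
θ_1 = β − ψ = -44.9985°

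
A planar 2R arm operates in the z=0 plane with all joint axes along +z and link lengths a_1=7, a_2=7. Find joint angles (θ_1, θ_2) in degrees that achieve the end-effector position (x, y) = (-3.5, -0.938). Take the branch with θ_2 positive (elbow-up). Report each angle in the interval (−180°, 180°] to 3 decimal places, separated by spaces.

cos θ_2 = (13.1298−7²−7²)/(2·7·7) = -0.8660; θ_2 = 149.9996° (elbow-up)
β = atan2(-0.9380,-3.5000) = -164.9973°; ψ = atan2(3.5000,0.9378) = 74.9998°
θ_1 = β − ψ = -239.9971°

120.003 150.000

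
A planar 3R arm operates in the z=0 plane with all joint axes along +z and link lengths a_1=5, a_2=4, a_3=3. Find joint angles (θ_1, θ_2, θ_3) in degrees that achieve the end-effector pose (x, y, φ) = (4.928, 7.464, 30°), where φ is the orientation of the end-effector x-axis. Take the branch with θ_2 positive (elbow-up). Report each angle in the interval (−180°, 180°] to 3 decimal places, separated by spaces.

30.000 90.003 -90.003

wrist centre = target − a_3·(cos φ, sin φ) = (2.3299, 5.9640)
cos θ_2 = (40.9978−5²−4²)/(2·5·4) = -0.0001; θ_2 = 90.0031° (elbow-up)
β = atan2(5.9640,2.3299) = 68.6612°; ψ = atan2(4.0000,4.9998) = 38.6610°
θ_1 = β − ψ = 30.0002°
θ_3 = φ − θ_1 − θ_2 = -90.0032° (wrapped to (-180°,180°])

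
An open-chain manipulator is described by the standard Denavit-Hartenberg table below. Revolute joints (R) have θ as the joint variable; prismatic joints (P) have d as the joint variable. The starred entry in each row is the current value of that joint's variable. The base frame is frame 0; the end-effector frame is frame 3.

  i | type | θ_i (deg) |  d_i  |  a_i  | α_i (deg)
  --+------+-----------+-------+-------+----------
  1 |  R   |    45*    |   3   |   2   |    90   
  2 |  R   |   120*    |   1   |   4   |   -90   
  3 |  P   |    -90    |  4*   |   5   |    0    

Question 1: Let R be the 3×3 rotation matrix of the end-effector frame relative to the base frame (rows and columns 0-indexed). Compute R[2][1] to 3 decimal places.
End-effector y-axis (col 1 of R) = (-0.3536,-0.3536,0.8660)
R[2][1] = 0.8660

0.866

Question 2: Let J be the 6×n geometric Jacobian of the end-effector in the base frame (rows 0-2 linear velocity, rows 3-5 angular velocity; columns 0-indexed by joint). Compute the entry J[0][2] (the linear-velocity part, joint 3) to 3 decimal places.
-0.612

prismatic axis z_2 = (-0.6124,-0.6124,-0.5000)
J_v[:, 2] = z_2; J_ω[:, 2] = (0,0,0)
entry J[0][2] = -0.6124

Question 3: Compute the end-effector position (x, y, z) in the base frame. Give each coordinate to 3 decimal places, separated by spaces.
1.793 -6.692 4.464

after link 1: o_1 = (1.4142, 1.4142, 3.0000)
after link 2: o_2 = (0.7071, -0.7071, 6.4641)
after link 3: o_3 = (1.7932, -6.6921, 4.4641)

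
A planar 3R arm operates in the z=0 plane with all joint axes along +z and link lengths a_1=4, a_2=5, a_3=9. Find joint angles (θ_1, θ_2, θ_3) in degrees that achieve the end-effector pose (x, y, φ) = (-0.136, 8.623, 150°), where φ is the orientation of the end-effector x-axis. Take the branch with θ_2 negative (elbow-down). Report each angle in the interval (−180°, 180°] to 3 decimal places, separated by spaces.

44.992 -29.981 134.989

wrist centre = target − a_3·(cos φ, sin φ) = (7.6582, 4.1230)
cos θ_2 = (75.6476−4²−5²)/(2·4·5) = 0.8662; θ_2 = -29.9811° (elbow-down)
β = atan2(4.1230,7.6582) = 28.2969°; ψ = atan2(-2.4986,8.3309) = -16.6948°
θ_1 = β − ψ = 44.9917°
θ_3 = φ − θ_1 − θ_2 = 134.9895° (wrapped to (-180°,180°])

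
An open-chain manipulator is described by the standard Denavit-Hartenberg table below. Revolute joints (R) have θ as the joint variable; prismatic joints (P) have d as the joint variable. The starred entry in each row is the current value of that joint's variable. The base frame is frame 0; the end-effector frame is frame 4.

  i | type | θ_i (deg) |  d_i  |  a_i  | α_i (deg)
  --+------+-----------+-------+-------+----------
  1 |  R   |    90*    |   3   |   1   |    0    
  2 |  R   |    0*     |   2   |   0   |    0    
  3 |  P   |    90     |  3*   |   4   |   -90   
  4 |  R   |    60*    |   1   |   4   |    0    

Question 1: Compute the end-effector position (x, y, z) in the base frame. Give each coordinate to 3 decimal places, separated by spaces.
after link 1: o_1 = (0.0000, 1.0000, 3.0000)
after link 2: o_2 = (0.0000, 1.0000, 5.0000)
after link 3: o_3 = (-4.0000, 1.0000, 8.0000)
after link 4: o_4 = (-6.0000, 0.0000, 4.5359)

-6.000 0.000 4.536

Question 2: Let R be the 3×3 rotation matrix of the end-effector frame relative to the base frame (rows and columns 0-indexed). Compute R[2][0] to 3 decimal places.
-0.866

End-effector x-axis (col 0 of R) = (-0.5000,0.0000,-0.8660)
R[2][0] = -0.8660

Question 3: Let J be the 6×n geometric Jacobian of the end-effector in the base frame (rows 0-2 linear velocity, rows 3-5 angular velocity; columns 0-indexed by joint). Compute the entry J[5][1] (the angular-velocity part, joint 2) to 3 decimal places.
axis z_1 = (0.0000,0.0000,1.0000); lever o_n−o_1 = (-6.0000,-1.0000,1.5359)
cross product → J_v[:, 1] = (1.0000,-6.0000,0.0000)
J_ω[:, 1] = z_1
entry J[5][1] = 1.0000

1.000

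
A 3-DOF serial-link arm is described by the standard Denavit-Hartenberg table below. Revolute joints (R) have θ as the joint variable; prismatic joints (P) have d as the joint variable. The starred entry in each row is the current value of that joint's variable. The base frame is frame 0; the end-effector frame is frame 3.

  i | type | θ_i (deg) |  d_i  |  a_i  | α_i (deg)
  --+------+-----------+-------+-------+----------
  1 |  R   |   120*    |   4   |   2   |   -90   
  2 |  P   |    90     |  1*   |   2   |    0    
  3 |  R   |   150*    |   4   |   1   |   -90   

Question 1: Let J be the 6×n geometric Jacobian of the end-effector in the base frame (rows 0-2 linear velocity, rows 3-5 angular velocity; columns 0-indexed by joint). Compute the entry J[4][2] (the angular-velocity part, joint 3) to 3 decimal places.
axis z_2 = (-0.8660,-0.5000,0.0000); lever o_n−o_2 = (-3.2141,-2.4330,0.8660)
cross product → J_v[:, 2] = (-0.4330,0.7500,0.5000)
J_ω[:, 2] = z_2
entry J[4][2] = -0.5000

-0.500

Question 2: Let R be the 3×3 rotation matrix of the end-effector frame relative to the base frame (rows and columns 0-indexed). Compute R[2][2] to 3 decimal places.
End-effector z-axis (col 2 of R) = (-0.4330,0.7500,0.5000)
R[2][2] = 0.5000

0.500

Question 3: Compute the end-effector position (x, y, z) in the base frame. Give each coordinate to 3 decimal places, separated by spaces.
after link 1: o_1 = (-1.0000, 1.7321, 4.0000)
after link 2: o_2 = (-1.8660, 1.2321, 2.0000)
after link 3: o_3 = (-5.0801, -1.2010, 2.8660)

-5.080 -1.201 2.866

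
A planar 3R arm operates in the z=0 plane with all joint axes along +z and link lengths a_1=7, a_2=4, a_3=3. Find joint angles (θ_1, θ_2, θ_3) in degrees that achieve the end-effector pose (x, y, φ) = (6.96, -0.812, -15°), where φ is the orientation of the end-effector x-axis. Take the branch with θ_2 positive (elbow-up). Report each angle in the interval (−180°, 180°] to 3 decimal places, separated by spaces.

wrist centre = target − a_3·(cos φ, sin φ) = (4.0622, -0.0355)
cos θ_2 = (16.5029−7²−4²)/(2·7·4) = -0.8660; θ_2 = 149.9993° (elbow-up)
β = atan2(-0.0355,4.0622) = -0.5013°; ψ = atan2(2.0000,3.5359) = 29.4940°
θ_1 = β − ψ = -29.9953°
θ_3 = φ − θ_1 − θ_2 = -135.0040° (wrapped to (-180°,180°])

-29.995 149.999 -135.004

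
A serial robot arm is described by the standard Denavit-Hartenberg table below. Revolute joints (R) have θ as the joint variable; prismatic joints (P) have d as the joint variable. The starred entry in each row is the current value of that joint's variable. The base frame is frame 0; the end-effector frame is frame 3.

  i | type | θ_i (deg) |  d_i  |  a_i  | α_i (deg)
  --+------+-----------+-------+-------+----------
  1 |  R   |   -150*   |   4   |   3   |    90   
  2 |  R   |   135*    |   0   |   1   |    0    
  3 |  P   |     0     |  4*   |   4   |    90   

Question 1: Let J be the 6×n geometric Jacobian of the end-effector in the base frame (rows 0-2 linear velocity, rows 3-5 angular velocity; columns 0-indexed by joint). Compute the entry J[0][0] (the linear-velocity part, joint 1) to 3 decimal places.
axis z_0 = ẑ; lever o_n−o_0 = (-1.5362,3.7319,7.5355)
cross product → J_v[:, 0] = (-3.7319,-1.5362,0.0000)
J_ω[:, 0] = z_0
entry J[0][0] = -3.7319

-3.732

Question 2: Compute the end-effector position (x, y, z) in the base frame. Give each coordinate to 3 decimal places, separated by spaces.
after link 1: o_1 = (-2.5981, -1.5000, 4.0000)
after link 2: o_2 = (-1.9857, -1.1464, 4.7071)
after link 3: o_3 = (-1.5362, 3.7319, 7.5355)

-1.536 3.732 7.536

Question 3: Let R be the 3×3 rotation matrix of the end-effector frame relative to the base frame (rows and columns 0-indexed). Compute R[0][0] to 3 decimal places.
0.612

End-effector x-axis (col 0 of R) = (0.6124,0.3536,0.7071)
R[0][0] = 0.6124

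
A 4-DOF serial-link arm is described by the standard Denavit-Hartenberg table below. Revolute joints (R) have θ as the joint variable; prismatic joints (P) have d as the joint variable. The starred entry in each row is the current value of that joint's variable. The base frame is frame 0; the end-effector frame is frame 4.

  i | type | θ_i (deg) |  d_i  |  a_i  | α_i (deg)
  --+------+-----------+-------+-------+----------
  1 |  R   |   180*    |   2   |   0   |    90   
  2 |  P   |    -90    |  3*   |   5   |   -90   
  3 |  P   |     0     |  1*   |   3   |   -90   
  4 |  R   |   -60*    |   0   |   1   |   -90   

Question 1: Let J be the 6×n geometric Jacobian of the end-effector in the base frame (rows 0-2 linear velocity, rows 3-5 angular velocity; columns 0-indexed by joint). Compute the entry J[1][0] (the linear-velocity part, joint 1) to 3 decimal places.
axis z_0 = ẑ; lever o_n−o_0 = (-1.8660,3.0000,-6.5000)
cross product → J_v[:, 0] = (-3.0000,-1.8660,0.0000)
J_ω[:, 0] = z_0
entry J[1][0] = -1.8660

-1.866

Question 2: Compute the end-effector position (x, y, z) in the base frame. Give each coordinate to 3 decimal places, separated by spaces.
after link 1: o_1 = (0.0000, 0.0000, 2.0000)
after link 2: o_2 = (0.0000, 3.0000, -3.0000)
after link 3: o_3 = (-1.0000, 3.0000, -6.0000)
after link 4: o_4 = (-1.8660, 3.0000, -6.5000)

-1.866 3.000 -6.500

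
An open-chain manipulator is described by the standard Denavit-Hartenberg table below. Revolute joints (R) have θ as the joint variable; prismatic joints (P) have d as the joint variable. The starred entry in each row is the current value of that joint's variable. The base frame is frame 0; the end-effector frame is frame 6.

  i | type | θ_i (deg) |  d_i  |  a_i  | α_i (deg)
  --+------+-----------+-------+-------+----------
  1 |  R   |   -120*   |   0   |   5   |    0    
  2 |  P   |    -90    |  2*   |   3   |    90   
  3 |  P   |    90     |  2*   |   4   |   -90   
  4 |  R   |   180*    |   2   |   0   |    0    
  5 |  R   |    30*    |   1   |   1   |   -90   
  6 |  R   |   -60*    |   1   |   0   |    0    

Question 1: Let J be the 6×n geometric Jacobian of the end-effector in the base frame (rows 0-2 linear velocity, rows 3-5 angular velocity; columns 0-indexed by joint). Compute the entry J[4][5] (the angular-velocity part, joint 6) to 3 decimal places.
0.750

axis z_5 = (0.4330,0.7500,0.5000); lever o_n−o_5 = (0.4330,0.7500,0.5000)
cross product → J_v[:, 5] = (0.0000,-0.0000,-0.0000)
J_ω[:, 5] = z_5
entry J[4][5] = 0.7500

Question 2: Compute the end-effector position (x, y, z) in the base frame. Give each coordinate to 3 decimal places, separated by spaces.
-0.817 -1.415 5.634

after link 1: o_1 = (-2.5000, -4.3301, 0.0000)
after link 2: o_2 = (-5.0981, -2.8301, 2.0000)
after link 3: o_3 = (-4.0981, -1.0981, 6.0000)
after link 4: o_4 = (-2.3660, -2.0981, 6.0000)
after link 5: o_5 = (-1.2500, -2.1651, 5.1340)
after link 6: o_6 = (-0.8170, -1.4151, 5.6340)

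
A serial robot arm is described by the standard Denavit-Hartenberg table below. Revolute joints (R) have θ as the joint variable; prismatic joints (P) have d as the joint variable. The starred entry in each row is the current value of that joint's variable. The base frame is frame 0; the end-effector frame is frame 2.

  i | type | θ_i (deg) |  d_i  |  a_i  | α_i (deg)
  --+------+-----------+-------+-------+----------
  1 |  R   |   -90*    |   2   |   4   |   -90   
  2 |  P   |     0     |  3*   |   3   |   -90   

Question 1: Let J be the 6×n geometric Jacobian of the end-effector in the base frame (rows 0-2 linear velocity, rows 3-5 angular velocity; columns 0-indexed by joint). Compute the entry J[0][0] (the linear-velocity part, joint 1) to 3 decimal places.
axis z_0 = ẑ; lever o_n−o_0 = (3.0000,-7.0000,2.0000)
cross product → J_v[:, 0] = (7.0000,3.0000,-0.0000)
J_ω[:, 0] = z_0
entry J[0][0] = 7.0000

7.000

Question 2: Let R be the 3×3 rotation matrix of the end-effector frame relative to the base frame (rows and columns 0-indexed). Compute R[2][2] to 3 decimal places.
-1.000

End-effector z-axis (col 2 of R) = (0.0000,0.0000,-1.0000)
R[2][2] = -1.0000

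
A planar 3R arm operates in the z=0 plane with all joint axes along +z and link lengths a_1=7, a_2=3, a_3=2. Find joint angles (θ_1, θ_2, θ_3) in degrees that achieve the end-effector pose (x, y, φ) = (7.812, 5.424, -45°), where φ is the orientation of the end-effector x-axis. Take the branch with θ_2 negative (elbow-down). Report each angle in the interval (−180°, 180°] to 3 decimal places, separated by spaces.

wrist centre = target − a_3·(cos φ, sin φ) = (6.3978, 6.8382)
cos θ_2 = (87.6928−7²−3²)/(2·7·3) = 0.7070; θ_2 = -45.0109° (elbow-down)
β = atan2(6.8382,6.3978) = 46.9058°; ψ = atan2(-2.1217,9.1209) = -13.0954°
θ_1 = β − ψ = 60.0012°
θ_3 = φ − θ_1 − θ_2 = -59.9903° (wrapped to (-180°,180°])

60.001 -45.011 -59.990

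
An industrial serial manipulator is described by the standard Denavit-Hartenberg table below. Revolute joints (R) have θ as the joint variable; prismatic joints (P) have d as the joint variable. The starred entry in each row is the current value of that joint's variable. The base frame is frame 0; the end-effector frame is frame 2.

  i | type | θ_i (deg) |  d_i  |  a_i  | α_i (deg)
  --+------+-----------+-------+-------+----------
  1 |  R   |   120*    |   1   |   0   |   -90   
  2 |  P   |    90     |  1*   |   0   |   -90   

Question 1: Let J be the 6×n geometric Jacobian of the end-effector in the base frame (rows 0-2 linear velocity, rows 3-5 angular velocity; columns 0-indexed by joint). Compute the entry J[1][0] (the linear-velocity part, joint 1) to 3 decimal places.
axis z_0 = ẑ; lever o_n−o_0 = (-0.8660,-0.5000,1.0000)
cross product → J_v[:, 0] = (0.5000,-0.8660,0.0000)
J_ω[:, 0] = z_0
entry J[1][0] = -0.8660

-0.866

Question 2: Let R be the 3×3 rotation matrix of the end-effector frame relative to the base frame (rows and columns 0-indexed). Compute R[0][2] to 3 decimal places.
End-effector z-axis (col 2 of R) = (0.5000,-0.8660,-0.0000)
R[0][2] = 0.5000

0.500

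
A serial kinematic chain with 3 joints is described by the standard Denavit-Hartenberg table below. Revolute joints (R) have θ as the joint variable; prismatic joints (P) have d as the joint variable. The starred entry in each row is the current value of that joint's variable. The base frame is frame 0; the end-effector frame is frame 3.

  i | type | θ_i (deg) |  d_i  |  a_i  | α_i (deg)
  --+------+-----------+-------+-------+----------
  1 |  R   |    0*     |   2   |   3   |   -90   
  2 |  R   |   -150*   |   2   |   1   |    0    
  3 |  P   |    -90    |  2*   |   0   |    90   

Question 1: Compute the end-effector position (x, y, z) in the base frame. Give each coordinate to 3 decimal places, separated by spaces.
after link 1: o_1 = (3.0000, 0.0000, 2.0000)
after link 2: o_2 = (2.1340, 2.0000, 2.5000)
after link 3: o_3 = (2.1340, 4.0000, 2.5000)

2.134 4.000 2.500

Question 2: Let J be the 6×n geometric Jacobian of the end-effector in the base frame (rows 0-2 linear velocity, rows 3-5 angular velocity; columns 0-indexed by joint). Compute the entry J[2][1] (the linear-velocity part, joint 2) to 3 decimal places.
axis z_1 = (0.0000,1.0000,0.0000); lever o_n−o_1 = (-0.8660,4.0000,0.5000)
cross product → J_v[:, 1] = (0.5000,-0.0000,0.8660)
J_ω[:, 1] = z_1
entry J[2][1] = 0.8660

0.866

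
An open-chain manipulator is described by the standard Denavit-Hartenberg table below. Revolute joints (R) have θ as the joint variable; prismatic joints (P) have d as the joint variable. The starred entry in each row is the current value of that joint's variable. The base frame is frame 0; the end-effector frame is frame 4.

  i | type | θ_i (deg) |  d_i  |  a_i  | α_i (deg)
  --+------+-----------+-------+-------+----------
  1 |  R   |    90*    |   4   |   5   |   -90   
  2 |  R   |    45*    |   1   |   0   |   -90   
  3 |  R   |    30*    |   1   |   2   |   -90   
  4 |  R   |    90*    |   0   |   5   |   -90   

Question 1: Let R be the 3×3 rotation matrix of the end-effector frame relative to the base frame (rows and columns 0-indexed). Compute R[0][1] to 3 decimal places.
End-effector y-axis (col 1 of R) = (-0.8660,0.3536,-0.3536)
R[0][1] = -0.8660

-0.866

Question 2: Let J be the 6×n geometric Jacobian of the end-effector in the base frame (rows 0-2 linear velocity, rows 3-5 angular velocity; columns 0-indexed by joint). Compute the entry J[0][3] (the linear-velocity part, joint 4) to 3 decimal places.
axis z_3 = (0.8660,-0.3536,0.3536); lever o_n−o_3 = (0.0000,3.5355,3.5355)
cross product → J_v[:, 3] = (-2.5000,-3.0619,3.0619)
J_ω[:, 3] = z_3
entry J[0][3] = -2.5000

-2.500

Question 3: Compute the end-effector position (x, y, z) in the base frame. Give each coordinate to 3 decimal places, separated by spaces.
after link 1: o_1 = (0.0000, 5.0000, 4.0000)
after link 2: o_2 = (-1.0000, 5.0000, 4.0000)
after link 3: o_3 = (0.0000, 5.5176, 2.0681)
after link 4: o_4 = (0.0000, 9.0532, 5.6037)

0.000 9.053 5.604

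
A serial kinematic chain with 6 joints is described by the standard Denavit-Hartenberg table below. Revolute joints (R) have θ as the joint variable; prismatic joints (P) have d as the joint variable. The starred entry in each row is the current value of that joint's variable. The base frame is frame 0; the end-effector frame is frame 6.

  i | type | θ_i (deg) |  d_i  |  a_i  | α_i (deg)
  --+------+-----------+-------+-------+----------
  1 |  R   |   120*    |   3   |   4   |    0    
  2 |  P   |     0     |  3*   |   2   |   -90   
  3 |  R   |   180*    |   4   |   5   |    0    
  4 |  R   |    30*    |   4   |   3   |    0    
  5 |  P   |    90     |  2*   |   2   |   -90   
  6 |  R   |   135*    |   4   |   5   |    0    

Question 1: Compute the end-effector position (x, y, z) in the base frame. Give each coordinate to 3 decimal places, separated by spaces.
after link 1: o_1 = (-2.0000, 3.4641, 3.0000)
after link 2: o_2 = (-3.0000, 5.1962, 6.0000)
after link 3: o_3 = (-3.9641, -1.1340, 6.0000)
after link 4: o_4 = (-6.1292, -5.3840, 7.5000)
after link 5: o_5 = (-8.3612, -5.5179, 9.2321)
after link 6: o_6 = (-6.1475, -2.2811, 4.1702)

-6.148 -2.281 4.170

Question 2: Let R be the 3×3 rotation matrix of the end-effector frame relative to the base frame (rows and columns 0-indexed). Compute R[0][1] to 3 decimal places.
-0.436

End-effector y-axis (col 1 of R) = (-0.4356,-0.6597,-0.6124)
R[0][1] = -0.4356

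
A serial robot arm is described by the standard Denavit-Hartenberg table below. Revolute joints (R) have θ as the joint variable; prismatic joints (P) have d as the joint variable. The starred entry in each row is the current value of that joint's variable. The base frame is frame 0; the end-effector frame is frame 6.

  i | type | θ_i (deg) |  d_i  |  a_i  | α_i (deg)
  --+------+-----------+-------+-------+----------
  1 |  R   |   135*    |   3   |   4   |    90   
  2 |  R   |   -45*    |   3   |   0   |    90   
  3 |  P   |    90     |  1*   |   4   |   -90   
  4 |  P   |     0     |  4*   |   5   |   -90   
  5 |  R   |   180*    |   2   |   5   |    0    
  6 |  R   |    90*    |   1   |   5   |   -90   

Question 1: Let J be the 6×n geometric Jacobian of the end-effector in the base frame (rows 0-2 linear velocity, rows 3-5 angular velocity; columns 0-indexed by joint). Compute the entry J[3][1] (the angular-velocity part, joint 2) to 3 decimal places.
0.707

axis z_1 = (0.7071,0.7071,0.0000); lever o_n−o_1 = (8.4497,1.4497,7.7782)
cross product → J_v[:, 1] = (5.5000,-5.5000,-4.9497)
J_ω[:, 1] = z_1
entry J[3][1] = 0.7071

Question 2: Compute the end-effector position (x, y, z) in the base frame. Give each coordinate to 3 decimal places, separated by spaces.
5.621 4.278 10.778

after link 1: o_1 = (-2.8284, 2.8284, 3.0000)
after link 2: o_2 = (-0.7071, 4.9497, 3.0000)
after link 3: o_3 = (2.6213, 7.2782, 2.2929)
after link 4: o_4 = (8.1569, 8.8137, 5.1213)
after link 5: o_5 = (3.6213, 6.2782, 6.5355)
after link 6: o_6 = (5.6213, 4.2782, 10.7782)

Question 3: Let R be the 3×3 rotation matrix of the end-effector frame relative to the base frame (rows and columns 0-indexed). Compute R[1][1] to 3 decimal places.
End-effector y-axis (col 1 of R) = (0.5000,-0.5000,-0.7071)
R[1][1] = -0.5000

-0.500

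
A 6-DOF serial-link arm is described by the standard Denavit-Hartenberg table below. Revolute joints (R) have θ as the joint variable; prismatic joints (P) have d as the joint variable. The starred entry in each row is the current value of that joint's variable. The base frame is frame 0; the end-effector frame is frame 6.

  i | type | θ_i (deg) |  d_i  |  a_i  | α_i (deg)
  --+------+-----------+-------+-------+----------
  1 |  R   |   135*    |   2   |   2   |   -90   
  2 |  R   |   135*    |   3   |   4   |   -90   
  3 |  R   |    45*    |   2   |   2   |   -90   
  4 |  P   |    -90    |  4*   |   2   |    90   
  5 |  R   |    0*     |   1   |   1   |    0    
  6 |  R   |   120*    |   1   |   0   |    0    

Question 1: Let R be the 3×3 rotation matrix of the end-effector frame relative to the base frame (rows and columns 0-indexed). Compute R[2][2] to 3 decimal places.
0.500

End-effector z-axis (col 2 of R) = (-0.8536,-0.1464,0.5000)
R[2][2] = 0.5000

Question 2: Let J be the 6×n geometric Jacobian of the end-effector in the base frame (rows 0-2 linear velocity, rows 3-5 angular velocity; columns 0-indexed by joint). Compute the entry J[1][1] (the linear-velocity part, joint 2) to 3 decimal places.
1.914

axis z_1 = (-0.7071,-0.7071,0.0000); lever o_n−o_1 = (2.9645,-3.2071,2.7071)
cross product → J_v[:, 1] = (-1.9142,1.9142,4.3640)
J_ω[:, 1] = z_1
entry J[1][1] = 1.9142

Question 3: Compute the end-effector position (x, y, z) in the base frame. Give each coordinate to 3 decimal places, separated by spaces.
1.550 -1.793 4.707

after link 1: o_1 = (-1.4142, 1.4142, 2.0000)
after link 2: o_2 = (-1.5355, -2.7071, -0.8284)
after link 3: o_3 = (1.1716, -3.4142, -0.4142)
after link 4: o_4 = (2.7574, -1.0000, 3.0000)
after link 5: o_5 = (2.4038, -1.6464, 4.2071)
after link 6: o_6 = (1.5503, -1.7929, 4.7071)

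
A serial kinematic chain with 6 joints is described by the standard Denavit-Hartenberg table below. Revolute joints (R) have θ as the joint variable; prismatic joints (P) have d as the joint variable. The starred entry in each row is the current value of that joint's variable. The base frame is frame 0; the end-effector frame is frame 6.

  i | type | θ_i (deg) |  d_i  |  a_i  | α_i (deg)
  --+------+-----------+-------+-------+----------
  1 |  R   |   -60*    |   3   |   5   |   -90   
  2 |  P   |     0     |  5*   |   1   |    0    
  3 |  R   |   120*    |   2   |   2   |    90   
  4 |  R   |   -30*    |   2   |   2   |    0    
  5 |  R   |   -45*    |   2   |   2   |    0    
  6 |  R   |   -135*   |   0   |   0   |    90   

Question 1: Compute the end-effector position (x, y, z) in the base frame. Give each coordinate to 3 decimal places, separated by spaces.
7.193 -4.322 -2.680

after link 1: o_1 = (2.5000, -4.3301, 3.0000)
after link 2: o_2 = (7.3301, -2.6962, 3.0000)
after link 3: o_3 = (8.5622, -0.8301, 1.2679)
after link 4: o_4 = (8.1292, -2.0801, -1.2321)
after link 5: o_5 = (7.1927, -4.3219, -2.6803)
after link 6: o_6 = (7.1927, -4.3219, -2.6803)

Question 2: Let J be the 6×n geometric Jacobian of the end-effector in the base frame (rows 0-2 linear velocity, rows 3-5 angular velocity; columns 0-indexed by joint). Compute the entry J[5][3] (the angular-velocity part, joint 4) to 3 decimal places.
-0.500

axis z_3 = (0.4330,-0.7500,-0.5000); lever o_n−o_3 = (-1.3694,-3.4918,-3.9483)
cross product → J_v[:, 3] = (1.2153,2.3944,-2.5391)
J_ω[:, 3] = z_3
entry J[5][3] = -0.5000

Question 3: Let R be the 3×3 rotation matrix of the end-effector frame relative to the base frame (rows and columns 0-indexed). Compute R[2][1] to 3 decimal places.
End-effector y-axis (col 1 of R) = (0.4330,-0.7500,-0.5000)
R[2][1] = -0.5000

-0.500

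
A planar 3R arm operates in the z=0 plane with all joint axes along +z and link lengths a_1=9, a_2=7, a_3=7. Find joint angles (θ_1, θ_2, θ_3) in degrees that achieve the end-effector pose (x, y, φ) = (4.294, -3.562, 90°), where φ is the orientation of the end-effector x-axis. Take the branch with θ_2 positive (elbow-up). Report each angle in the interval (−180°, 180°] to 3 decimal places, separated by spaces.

wrist centre = target − a_3·(cos φ, sin φ) = (4.2940, -10.5620)
cos θ_2 = (129.9943−9²−7²)/(2·9·7) = -0.0000; θ_2 = 90.0026° (elbow-up)
β = atan2(-10.5620,4.2940) = -67.8757°; ψ = atan2(7.0000,8.9997) = 37.8760°
θ_1 = β − ψ = -105.7517°
θ_3 = φ − θ_1 − θ_2 = 105.7491° (wrapped to (-180°,180°])

-105.752 90.003 105.749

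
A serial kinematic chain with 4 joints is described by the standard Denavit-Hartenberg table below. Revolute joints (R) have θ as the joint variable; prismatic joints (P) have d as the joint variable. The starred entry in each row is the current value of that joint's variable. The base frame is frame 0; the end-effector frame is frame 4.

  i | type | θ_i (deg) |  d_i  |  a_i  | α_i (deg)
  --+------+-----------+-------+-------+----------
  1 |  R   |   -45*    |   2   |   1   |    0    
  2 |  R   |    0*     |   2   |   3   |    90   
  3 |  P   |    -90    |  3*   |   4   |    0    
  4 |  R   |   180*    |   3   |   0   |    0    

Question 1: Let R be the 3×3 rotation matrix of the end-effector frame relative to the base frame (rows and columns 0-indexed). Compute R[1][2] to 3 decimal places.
End-effector z-axis (col 2 of R) = (-0.7071,-0.7071,0.0000)
R[1][2] = -0.7071

-0.707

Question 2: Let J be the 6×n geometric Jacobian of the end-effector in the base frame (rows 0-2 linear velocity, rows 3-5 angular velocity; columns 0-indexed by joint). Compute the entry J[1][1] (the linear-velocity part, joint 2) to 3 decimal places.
axis z_1 = (0.0000,0.0000,1.0000); lever o_n−o_1 = (-2.1213,-6.3640,-2.0000)
cross product → J_v[:, 1] = (6.3640,-2.1213,0.0000)
J_ω[:, 1] = z_1
entry J[1][1] = -2.1213

-2.121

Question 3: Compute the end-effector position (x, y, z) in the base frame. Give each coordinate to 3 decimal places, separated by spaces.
-1.414 -7.071 0.000

after link 1: o_1 = (0.7071, -0.7071, 2.0000)
after link 2: o_2 = (2.8284, -2.8284, 4.0000)
after link 3: o_3 = (0.7071, -4.9497, 0.0000)
after link 4: o_4 = (-1.4142, -7.0711, 0.0000)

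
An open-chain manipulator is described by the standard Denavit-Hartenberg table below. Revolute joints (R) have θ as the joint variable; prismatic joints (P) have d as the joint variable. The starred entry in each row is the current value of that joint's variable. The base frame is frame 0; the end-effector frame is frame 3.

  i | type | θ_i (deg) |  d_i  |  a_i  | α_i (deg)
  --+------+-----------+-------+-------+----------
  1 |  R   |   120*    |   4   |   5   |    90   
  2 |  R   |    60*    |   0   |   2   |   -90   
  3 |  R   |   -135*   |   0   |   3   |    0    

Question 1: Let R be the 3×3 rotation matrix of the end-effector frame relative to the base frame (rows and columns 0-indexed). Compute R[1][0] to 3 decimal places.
0.047

End-effector x-axis (col 0 of R) = (0.7891,0.0474,-0.6124)
R[1][0] = 0.0474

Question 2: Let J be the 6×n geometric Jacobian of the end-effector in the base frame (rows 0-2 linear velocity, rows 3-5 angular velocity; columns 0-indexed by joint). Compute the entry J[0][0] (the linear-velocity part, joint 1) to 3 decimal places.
-5.338

axis z_0 = ẑ; lever o_n−o_0 = (-0.6326,5.3383,3.8949)
cross product → J_v[:, 0] = (-5.3383,-0.6326,0.0000)
J_ω[:, 0] = z_0
entry J[0][0] = -5.3383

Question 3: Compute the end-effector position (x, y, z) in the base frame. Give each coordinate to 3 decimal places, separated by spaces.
-0.633 5.338 3.895

after link 1: o_1 = (-2.5000, 4.3301, 4.0000)
after link 2: o_2 = (-3.0000, 5.1962, 5.7321)
after link 3: o_3 = (-0.6326, 5.3383, 3.8949)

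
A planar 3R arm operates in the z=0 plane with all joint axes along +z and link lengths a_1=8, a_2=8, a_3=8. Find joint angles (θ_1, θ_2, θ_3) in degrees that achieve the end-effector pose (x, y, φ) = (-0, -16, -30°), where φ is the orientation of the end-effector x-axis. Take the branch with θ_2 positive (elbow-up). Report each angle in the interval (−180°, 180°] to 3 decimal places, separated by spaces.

-150.000 60.000 60.000

wrist centre = target − a_3·(cos φ, sin φ) = (-6.9282, -12.0000)
cos θ_2 = (192.0000−8²−8²)/(2·8·8) = 0.5000; θ_2 = 60.0000° (elbow-up)
β = atan2(-12.0000,-6.9282) = -120.0000°; ψ = atan2(6.9282,12.0000) = 30.0000°
θ_1 = β − ψ = -150.0000°
θ_3 = φ − θ_1 − θ_2 = 60.0000° (wrapped to (-180°,180°])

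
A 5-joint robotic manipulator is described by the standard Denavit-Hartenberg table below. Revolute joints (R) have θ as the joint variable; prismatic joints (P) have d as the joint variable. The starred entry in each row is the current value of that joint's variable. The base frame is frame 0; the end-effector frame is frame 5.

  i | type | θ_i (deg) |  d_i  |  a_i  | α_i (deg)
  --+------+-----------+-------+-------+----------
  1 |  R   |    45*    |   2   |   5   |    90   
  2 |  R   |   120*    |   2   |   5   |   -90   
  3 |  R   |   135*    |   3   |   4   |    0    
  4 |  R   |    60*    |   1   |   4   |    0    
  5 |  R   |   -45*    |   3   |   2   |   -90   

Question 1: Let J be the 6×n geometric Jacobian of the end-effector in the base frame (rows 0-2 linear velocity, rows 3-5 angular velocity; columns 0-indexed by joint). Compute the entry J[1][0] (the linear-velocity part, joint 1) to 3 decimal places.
-0.101

axis z_0 = ẑ; lever o_n−o_0 = (-0.1013,1.0204,-4.4654)
cross product → J_v[:, 0] = (-1.0204,-0.1013,0.0000)
J_ω[:, 0] = z_0
entry J[1][0] = -0.1013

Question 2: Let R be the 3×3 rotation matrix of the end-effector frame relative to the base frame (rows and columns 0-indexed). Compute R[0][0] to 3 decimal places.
-0.047

End-effector x-axis (col 0 of R) = (-0.0474,0.6597,-0.7500)
R[0][0] = -0.0474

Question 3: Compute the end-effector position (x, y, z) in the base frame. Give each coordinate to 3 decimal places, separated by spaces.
after link 1: o_1 = (3.5355, 3.5355, 2.0000)
after link 2: o_2 = (3.1820, 0.3536, 6.3301)
after link 3: o_3 = (0.3449, 1.5164, 2.3806)
after link 4: o_4 = (1.8306, 1.5380, -1.4654)
after link 5: o_5 = (-0.1013, 1.0204, -4.4654)

-0.101 1.020 -4.465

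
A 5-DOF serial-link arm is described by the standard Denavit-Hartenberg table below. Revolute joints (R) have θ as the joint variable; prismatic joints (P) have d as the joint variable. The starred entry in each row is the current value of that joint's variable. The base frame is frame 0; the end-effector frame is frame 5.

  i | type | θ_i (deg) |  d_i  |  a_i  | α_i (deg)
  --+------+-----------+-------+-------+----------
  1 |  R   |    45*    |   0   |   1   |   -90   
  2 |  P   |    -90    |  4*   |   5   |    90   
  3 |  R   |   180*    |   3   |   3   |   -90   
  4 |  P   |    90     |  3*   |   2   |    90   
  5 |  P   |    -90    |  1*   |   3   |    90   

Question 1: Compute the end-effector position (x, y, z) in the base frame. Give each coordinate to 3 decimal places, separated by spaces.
after link 1: o_1 = (0.7071, 0.7071, 0.0000)
after link 2: o_2 = (-2.1213, 3.5355, 5.0000)
after link 3: o_3 = (-4.2426, 1.4142, 2.0000)
after link 4: o_4 = (-0.7071, 0.7071, 2.0000)
after link 5: o_5 = (-2.8284, 2.8284, 1.0000)

-2.828 2.828 1.000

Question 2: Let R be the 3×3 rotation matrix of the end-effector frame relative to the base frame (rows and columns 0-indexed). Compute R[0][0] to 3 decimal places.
-0.707

End-effector x-axis (col 0 of R) = (-0.7071,0.7071,0.0000)
R[0][0] = -0.7071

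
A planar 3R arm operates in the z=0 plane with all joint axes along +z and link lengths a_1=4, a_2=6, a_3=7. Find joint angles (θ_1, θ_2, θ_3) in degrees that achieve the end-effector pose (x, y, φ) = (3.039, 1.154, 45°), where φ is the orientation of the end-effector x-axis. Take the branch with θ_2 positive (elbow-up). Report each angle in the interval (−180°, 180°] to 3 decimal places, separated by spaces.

150.006 135.000 119.994

wrist centre = target − a_3·(cos φ, sin φ) = (-1.9107, -3.7957)
cos θ_2 = (18.0587−4²−6²)/(2·4·6) = -0.7071; θ_2 = 135.0004° (elbow-up)
β = atan2(-3.7957,-1.9107) = -116.7203°; ψ = atan2(4.2426,-0.2427) = 93.2736°
θ_1 = β − ψ = -209.9939°
θ_3 = φ − θ_1 − θ_2 = 119.9936° (wrapped to (-180°,180°])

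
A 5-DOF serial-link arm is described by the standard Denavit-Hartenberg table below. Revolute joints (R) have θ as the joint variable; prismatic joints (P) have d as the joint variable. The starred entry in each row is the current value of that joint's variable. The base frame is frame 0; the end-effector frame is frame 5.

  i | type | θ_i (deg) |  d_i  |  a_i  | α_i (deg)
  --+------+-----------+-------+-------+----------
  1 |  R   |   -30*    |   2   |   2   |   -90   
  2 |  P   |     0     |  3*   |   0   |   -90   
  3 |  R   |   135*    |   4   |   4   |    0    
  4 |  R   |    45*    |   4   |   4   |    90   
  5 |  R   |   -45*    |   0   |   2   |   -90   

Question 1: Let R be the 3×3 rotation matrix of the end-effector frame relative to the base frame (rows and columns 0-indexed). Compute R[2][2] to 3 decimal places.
End-effector z-axis (col 2 of R) = (-0.6124,0.3536,-0.7071)
R[2][2] = -0.7071

-0.707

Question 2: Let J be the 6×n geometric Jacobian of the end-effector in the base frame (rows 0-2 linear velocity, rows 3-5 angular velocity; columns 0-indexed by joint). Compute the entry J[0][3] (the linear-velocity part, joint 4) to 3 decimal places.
axis z_3 = (0.0000,0.0000,-1.0000); lever o_n−o_3 = (-4.6888,2.7071,-2.5858)
cross product → J_v[:, 3] = (2.7071,4.6888,0.0000)
J_ω[:, 3] = z_3
entry J[0][3] = 2.7071

2.707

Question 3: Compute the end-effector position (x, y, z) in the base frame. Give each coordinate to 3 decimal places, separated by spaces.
-5.320 3.270 -4.586

after link 1: o_1 = (1.7321, -1.0000, 2.0000)
after link 2: o_2 = (3.2321, 1.5981, 2.0000)
after link 3: o_3 = (-0.6317, 0.5628, -2.0000)
after link 4: o_4 = (-4.0958, 2.5628, -6.0000)
after link 5: o_5 = (-5.3205, 3.2699, -4.5858)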